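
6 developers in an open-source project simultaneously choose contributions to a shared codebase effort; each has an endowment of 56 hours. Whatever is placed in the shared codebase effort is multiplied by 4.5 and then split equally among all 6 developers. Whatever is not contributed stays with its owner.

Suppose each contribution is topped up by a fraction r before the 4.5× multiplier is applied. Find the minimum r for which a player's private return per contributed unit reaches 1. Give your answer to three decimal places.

0.333

With matching at rate r, one contributed unit becomes (1 + r) in the shared codebase effort and returns 4.5 × (1 + r) / 6 to the contributor.
Setting this equal to 1: 1 + r = 6/4.5 = 1.3333.
So the minimum matching rate is r = 1.3333 − 1 = 0.333.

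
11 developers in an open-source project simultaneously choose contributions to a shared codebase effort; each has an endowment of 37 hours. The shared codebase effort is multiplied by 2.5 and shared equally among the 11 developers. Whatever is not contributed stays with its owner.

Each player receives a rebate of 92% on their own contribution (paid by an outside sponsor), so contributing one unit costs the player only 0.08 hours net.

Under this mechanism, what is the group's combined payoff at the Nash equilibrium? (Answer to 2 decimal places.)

Under the mechanism each unit contributed yields (2.5/11) / 0.08 = 2.8409 back to its contributor per unit of net cost, which exceeds 1, making full contribution the dominant choice for everyone.
At the Nash equilibrium everyone contributes 37. Group total payoff = 11 × (37 × 0.92 + 2.5 × 37) = 1391.94.

1391.94 hours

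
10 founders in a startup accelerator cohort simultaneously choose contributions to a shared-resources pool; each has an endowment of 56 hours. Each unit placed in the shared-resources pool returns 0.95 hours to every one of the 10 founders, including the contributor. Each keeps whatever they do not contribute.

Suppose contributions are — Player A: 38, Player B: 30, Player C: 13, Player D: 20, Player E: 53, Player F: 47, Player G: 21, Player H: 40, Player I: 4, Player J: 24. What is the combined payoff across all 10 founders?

3025.00 hours

Total contributed: 38 + 30 + 13 + 20 + 53 + 47 + 21 + 40 + 4 + 24 = 290; total kept: 10 × 56 − 290 = 270.
The shared-resources pool pays out 0.95 × 10 × 290 = 2755.00 in aggregate.
Group total = 270 + 2755.00 = 3025.00.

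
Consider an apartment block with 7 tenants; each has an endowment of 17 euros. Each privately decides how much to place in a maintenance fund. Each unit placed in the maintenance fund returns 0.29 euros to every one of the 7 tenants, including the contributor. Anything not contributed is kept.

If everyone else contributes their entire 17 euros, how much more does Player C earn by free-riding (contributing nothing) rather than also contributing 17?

Switching from a contribution of 17 to 0 lets Player C keep an extra 17 euros, but lowers the maintenance fund by 17, which costs Player C their own share of that drop: 0.29 × 17 = 4.93.
Net gain = 17 − 4.93 = 12.07. The private return per contributed unit (0.29) is below 1, so free-riding is indeed the best response regardless of what the others do.

12.07 euros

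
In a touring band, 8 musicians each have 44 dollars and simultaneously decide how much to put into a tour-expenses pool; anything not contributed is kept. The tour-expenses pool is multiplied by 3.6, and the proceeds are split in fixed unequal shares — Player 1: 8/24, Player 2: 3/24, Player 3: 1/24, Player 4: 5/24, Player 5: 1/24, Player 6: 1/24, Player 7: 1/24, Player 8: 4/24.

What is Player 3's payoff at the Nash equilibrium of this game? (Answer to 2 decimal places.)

Player j's private return per contributed unit is 3.6 × (j's share). Contributing is weakly dominant for j when that share is at least 1/3.6 = 0.2778, and contributing 0 is dominant otherwise.
The only share above 0.2778 is Player 1's 8/24, contributing 44; the remaining 7 contribute 0. Total contributed: 44.
Player 3 keeps 44 and receives 3.6 × 44 × 1/24 = 6.60 from the tour-expenses pool, for a payoff of 50.60.

50.60 dollars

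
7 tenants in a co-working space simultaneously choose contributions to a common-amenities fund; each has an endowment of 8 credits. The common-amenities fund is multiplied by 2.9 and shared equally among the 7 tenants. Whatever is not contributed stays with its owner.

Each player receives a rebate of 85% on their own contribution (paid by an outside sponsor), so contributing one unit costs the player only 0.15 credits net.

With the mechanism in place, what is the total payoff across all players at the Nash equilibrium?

Under the mechanism each unit contributed yields (2.9/7) / 0.15 = 2.7619 back to its contributor per unit of net cost, which exceeds 1, making full contribution the dominant choice for everyone.
At the Nash equilibrium everyone contributes 8. Group total payoff = 7 × (8 × 0.85 + 2.9 × 8) = 210.00.

210.00 credits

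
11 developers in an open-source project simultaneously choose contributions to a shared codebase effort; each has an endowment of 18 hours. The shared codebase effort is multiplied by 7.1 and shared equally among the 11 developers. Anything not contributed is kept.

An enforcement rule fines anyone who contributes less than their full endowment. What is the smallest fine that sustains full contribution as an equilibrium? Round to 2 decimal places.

6.38 hours

Given the others contribute fully, the best deviation is to contribute 0 (any partial contribution still incurs the fine and gives up units whose private return 0.6455 is below 1).
Deviating from 18 to 0 saves 18 hours but forfeits the deviator's share of the drop in the shared codebase effort: 7.1/11 × 18 = 11.62.
So the deviation gain is 18 − 11.62 = 6.38, and the fine must be at least 6.38 hours to wipe it out.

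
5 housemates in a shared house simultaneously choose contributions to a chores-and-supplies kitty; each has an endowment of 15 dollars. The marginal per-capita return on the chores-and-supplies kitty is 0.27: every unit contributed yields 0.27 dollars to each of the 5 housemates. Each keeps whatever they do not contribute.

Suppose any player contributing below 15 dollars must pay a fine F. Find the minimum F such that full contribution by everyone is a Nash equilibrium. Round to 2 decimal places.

10.95 dollars

Given the others contribute fully, the best deviation is to contribute 0 (any partial contribution still incurs the fine and gives up units whose private return 0.27 is below 1).
Deviating from 15 to 0 saves 15 dollars but forfeits the deviator's share of the drop in the chores-and-supplies kitty: 0.27 × 15 = 4.05.
So the deviation gain is 15 − 4.05 = 10.95, and the fine must be at least 10.95 dollars to wipe it out.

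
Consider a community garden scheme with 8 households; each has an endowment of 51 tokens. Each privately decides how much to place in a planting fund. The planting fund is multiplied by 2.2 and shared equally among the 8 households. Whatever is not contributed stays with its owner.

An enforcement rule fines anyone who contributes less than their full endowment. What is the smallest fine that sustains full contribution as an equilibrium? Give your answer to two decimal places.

Given the others contribute fully, the best deviation is to contribute 0 (any partial contribution still incurs the fine and gives up units whose private return 0.2750 is below 1).
Deviating from 51 to 0 saves 51 tokens but forfeits the deviator's share of the drop in the planting fund: 2.2/8 × 51 = 14.02.
So the deviation gain is 51 − 14.02 = 36.98, and the fine must be at least 36.98 tokens to wipe it out.

36.98 tokens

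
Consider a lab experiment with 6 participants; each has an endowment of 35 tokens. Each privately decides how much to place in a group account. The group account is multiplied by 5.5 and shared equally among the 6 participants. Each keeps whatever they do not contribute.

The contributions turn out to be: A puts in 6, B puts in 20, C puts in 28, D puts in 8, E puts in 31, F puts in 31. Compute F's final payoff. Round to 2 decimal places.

117.67 tokens

Total contributed: 6 + 20 + 28 + 8 + 31 + 31 = 124.
Each receives 5.5 × 124 / 6 = 113.67 from the group account.
F keeps 35 − 31 = 4, so F's payoff is 4 + 113.67 = 117.67.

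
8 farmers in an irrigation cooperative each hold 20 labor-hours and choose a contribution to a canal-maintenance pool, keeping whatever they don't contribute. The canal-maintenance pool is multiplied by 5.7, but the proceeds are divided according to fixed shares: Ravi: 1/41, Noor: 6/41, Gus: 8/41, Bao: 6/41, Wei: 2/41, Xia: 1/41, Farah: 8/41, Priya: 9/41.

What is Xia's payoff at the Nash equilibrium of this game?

28.34 labor-hours

Player j's private return per contributed unit is 5.7 × (j's share). Contributing is weakly dominant for j when that share is at least 1/5.7 = 0.1754, and contributing 0 is dominant otherwise.
The shares above 0.1754 belong to Gus, Farah and Priya, contributing 20 each; the remaining 5 contribute 0. Total contributed: 60.
Xia keeps 20 and receives 5.7 × 60 × 1/41 = 8.34 from the canal-maintenance pool, for a payoff of 28.34.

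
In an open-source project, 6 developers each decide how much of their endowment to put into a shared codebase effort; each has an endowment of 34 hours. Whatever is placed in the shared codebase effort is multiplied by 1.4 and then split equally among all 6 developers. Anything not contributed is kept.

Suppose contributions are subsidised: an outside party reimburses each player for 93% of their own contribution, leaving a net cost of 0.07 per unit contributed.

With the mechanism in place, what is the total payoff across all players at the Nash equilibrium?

With the mechanism, a contributed unit returns (1.4/6) / 0.07 = 3.3333 per unit of net cost to the contributor — now above 1 — so contributing fully is weakly dominant for every player.
So the Nash equilibrium is full contribution by all 6; the group earns 6 × (34 × 0.93 + 1.4 × 34) = 475.32.

475.32 hours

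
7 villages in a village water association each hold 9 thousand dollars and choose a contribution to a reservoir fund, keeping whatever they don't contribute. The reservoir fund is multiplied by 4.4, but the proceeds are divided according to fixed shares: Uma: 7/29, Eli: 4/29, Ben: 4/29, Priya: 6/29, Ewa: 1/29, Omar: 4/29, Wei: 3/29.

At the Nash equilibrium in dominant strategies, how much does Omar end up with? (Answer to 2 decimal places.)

14.46 thousand dollars

Each unit j contributes comes back to j as 4.4 × (j's share), so j prefers to contribute only if that share exceeds 1/4.4 = 0.2273; otherwise keeping the unit dominates.
The only share above 0.2273 is Uma's 7/29, contributing 9; the remaining 6 contribute 0. Total contributed: 9.
Omar keeps 9 and receives 4.4 × 9 × 4/29 = 5.46 from the reservoir fund, for a payoff of 14.46.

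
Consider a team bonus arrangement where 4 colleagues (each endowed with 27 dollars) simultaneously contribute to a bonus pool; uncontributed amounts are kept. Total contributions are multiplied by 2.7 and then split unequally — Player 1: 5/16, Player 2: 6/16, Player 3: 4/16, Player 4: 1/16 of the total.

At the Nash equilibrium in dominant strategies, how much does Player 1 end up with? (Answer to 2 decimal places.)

49.78 dollars

Player j's private return per contributed unit is 2.7 × (j's share). Contributing is weakly dominant for j when that share is at least 1/2.7 = 0.3704, and contributing 0 is dominant otherwise.
The only share above 0.3704 is Player 2's 6/16, contributing 27; the remaining 3 contribute 0. Total contributed: 27.
Player 1 keeps 27 and receives 2.7 × 27 × 5/16 = 22.78 from the bonus pool, for a payoff of 49.78.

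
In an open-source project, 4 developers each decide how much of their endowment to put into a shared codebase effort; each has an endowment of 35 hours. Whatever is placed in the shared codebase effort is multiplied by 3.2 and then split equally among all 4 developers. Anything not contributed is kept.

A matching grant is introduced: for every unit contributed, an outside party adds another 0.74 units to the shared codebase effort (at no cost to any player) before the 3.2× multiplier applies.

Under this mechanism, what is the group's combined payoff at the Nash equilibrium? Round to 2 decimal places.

779.52 hours

Under the mechanism each unit contributed yields 3.2 × 1.74 / 4 = 1.3920 back to its contributor per unit of net cost, which exceeds 1, making full contribution the dominant choice for everyone.
So the Nash equilibrium is full contribution by all 4; the group earns 3.2 × 1.74 × 140 = 779.52.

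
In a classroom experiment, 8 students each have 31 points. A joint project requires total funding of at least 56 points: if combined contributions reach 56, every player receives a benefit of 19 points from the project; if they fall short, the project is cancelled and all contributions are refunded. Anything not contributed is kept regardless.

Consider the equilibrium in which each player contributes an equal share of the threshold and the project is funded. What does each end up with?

43 points

Equal share of the threshold: 56/8 = 7.
At this profile no one gains by cutting their contribution: any cut drops the total below 56, the project is cancelled, contributions are refunded, and the deviator ends with 31, which is less than 31 − 7 + 19 = 43. Contributing more than 7 just wastes the excess. So contributing exactly 7 is a best response.
Each player's payoff: 31 − 7 + 19 = 43.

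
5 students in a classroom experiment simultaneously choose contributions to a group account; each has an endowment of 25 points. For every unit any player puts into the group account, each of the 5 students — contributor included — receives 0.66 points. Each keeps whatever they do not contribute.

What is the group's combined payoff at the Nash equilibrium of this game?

The private return per contributed unit is 0.66 < 1, so contributing 0 is dominant for every player. At the Nash equilibrium everyone keeps their 25, and the group total is 5 × 25 = 125.

125.00 points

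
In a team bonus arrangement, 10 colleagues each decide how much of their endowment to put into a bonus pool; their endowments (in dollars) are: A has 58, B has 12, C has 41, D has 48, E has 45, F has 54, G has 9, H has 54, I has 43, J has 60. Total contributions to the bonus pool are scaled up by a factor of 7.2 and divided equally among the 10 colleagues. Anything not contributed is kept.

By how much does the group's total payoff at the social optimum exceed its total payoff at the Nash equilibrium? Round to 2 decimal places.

2628.80 dollars

The private return per contributed unit is 7.2/10 = 0.7200 < 1 for every player regardless of endowment, so the Nash equilibrium is zero contribution and the group total is Σ E_j = 58 + 12 + 41 + 48 + 45 + 54 + 9 + 54 + 43 + 60 = 424.
Each contributed unit returns 7.200 to the group, so the social optimum is full contribution by everyone: group total = 7.200 × 424 = 3052.80.
Efficiency loss = (7.200 − 1) × 424 = 2628.80.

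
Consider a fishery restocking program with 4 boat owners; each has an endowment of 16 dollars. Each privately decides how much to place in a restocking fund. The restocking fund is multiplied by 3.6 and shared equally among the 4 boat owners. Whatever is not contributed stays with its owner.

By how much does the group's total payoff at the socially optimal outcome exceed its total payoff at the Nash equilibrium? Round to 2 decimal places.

166.40 dollars

Each contributed unit returns 3.6/4 = 0.9000 to its contributor — below 1 — so contributing 0 is dominant for every player. At the Nash equilibrium everyone keeps their 16, and the group total is 4 × 16 = 64.
Each contributed unit returns 3.600 to the group as a whole (0.9000 to each of 4 players), which exceeds 1, so the social optimum is full contribution: group total = 3.600 × 64 = 230.40.
Efficiency loss = 230.40 − 64 = 166.40.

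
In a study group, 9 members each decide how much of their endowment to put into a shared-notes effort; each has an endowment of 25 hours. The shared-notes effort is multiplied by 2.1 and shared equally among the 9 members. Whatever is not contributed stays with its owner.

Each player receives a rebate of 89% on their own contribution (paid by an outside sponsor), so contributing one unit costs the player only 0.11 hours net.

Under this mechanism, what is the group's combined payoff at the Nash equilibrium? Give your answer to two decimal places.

The effective private return per unit is now (2.1/9) / 0.11 = 2.1212 > 1, so every player's dominant strategy flips to full contribution.
So the Nash equilibrium is full contribution by all 9; the group earns 9 × (25 × 0.89 + 2.1 × 25) = 672.75.

672.75 hours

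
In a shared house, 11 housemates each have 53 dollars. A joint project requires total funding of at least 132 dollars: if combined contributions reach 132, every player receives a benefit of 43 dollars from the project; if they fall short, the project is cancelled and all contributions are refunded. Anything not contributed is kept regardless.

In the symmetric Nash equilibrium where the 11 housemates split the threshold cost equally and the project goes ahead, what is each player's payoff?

84 dollars

Equal share of the threshold: 132/11 = 12.
At this profile no one gains by cutting their contribution: any cut drops the total below 132, the project is cancelled, contributions are refunded, and the deviator ends with 53, which is less than 53 − 12 + 43 = 84. Contributing more than 12 just wastes the excess. So contributing exactly 12 is a best response.
Each player's payoff: 53 − 12 + 43 = 84.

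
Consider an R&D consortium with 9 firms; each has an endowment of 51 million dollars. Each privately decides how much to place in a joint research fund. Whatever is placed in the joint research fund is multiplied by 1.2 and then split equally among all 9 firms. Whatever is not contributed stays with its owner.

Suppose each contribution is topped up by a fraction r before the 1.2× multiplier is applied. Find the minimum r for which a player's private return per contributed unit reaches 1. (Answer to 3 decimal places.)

With matching at rate r, one contributed unit becomes (1 + r) in the joint research fund and returns 1.2 × (1 + r) / 9 to the contributor.
Setting this equal to 1: 1 + r = 9/1.2 = 7.5000.
So the minimum matching rate is r = 7.5000 − 1 = 6.500.

6.500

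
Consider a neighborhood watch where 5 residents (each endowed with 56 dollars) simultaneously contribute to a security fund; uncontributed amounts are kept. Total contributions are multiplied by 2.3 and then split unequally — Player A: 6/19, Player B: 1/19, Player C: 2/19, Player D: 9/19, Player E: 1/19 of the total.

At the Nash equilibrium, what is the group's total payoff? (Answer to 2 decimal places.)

Each unit j contributes comes back to j as 2.3 × (j's share), so j prefers to contribute only if that share exceeds 1/2.3 = 0.4348; otherwise keeping the unit dominates.
Only Player D (9/19) clears that bar, contributing 56; the remaining 4 contribute 0. Total contributed: 56.
The security fund pays out 2.3 × 56 = 128.80 in total (split across the unequal shares, but the aggregate is all that matters for the group sum).
The 4 free-riders keep 56 each, adding 224. Group total = 224 + 128.80 = 352.80.

352.80 dollars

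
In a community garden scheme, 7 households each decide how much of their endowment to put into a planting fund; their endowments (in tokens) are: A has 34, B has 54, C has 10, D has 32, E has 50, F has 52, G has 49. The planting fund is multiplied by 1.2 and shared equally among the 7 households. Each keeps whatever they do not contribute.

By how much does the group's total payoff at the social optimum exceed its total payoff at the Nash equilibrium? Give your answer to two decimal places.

The private return per contributed unit is 1.2/7 = 0.1714 < 1 for every player regardless of endowment, so the Nash equilibrium is zero contribution and the group total is Σ E_j = 34 + 54 + 10 + 32 + 50 + 52 + 49 = 281.
Each contributed unit returns 1.200 to the group, so the social optimum is full contribution by everyone: group total = 1.200 × 281 = 337.20.
Efficiency loss = (1.200 − 1) × 281 = 56.20.

56.20 tokens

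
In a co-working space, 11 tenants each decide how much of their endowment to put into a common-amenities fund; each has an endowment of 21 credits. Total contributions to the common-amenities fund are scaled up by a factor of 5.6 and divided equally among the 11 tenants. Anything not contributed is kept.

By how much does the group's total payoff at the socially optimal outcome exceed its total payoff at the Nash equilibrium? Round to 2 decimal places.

1062.60 credits

Each contributed unit returns 5.6/11 = 0.5091 to its contributor — below 1 — so contributing 0 is dominant for every player. At the Nash equilibrium everyone keeps their 21, and the group total is 11 × 21 = 231.
Each contributed unit returns 5.600 to the group as a whole (0.5091 to each of 11 players), which exceeds 1, so the social optimum is full contribution: group total = 5.600 × 231 = 1293.60.
Efficiency loss = 1293.60 − 231 = 1062.60.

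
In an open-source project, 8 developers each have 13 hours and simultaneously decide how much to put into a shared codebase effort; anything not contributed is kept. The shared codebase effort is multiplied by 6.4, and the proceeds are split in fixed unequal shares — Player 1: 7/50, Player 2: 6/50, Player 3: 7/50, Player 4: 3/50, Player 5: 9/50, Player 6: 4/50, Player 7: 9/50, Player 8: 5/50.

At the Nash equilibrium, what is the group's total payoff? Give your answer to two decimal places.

244.40 hours

Each unit j contributes comes back to j as 6.4 × (j's share), so j prefers to contribute only if that share exceeds 1/6.4 = 0.1563; otherwise keeping the unit dominates.
Player 5 and Player 7 clear that bar, contributing 13 each; the remaining 6 contribute 0. Total contributed: 26.
The shared codebase effort pays out 6.4 × 26 = 166.40 in total (split across the unequal shares, but the aggregate is all that matters for the group sum).
The 6 free-riders keep 13 each, adding 78. Group total = 78 + 166.40 = 244.40.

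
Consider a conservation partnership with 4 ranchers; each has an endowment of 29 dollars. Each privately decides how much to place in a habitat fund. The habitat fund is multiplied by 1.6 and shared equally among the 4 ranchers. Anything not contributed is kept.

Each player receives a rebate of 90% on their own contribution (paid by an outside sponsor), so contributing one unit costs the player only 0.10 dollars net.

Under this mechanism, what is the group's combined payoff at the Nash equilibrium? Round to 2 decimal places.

290.00 dollars

With the mechanism, a contributed unit returns (1.6/4) / 0.10 = 4.0000 per unit of net cost to the contributor — now above 1 — so contributing fully is weakly dominant for every player.
At the Nash equilibrium everyone contributes 29. Group total payoff = 4 × (29 × 0.90 + 1.6 × 29) = 290.00.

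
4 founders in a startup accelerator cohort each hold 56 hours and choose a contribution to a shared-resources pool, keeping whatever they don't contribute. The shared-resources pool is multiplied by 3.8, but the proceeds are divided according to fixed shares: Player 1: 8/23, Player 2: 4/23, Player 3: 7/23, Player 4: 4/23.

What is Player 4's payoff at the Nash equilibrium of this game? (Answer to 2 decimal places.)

130.02 hours

Player j's private return per contributed unit is 3.8 × (j's share). Contributing is weakly dominant for j when that share is at least 1/3.8 = 0.2632, and contributing 0 is dominant otherwise.
Player 1 and Player 3 are above the threshold, contributing 56 each; the remaining 2 contribute 0. Total contributed: 112.
Player 4 keeps 56 and receives 3.8 × 112 × 4/23 = 74.02 from the shared-resources pool, for a payoff of 130.02.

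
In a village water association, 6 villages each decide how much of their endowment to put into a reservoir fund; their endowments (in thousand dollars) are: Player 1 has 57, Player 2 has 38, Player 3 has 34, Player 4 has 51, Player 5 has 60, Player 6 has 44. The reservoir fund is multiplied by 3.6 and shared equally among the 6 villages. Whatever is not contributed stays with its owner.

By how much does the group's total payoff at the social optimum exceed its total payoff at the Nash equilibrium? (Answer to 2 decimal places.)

738.40 thousand dollars

The private return per contributed unit is 3.6/6 = 0.6000 < 1 for every player regardless of endowment, so the Nash equilibrium is zero contribution and the group total is Σ E_j = 57 + 38 + 34 + 51 + 60 + 44 = 284.
Each contributed unit returns 3.600 to the group, so the social optimum is full contribution by everyone: group total = 3.600 × 284 = 1022.40.
Efficiency loss = (3.600 − 1) × 284 = 738.40.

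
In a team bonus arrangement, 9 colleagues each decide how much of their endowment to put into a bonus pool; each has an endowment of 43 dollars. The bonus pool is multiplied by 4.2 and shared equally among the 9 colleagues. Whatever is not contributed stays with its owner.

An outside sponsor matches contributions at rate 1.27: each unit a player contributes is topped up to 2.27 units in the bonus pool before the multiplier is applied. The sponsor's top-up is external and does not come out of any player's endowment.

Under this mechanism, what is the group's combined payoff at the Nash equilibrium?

Under the mechanism each unit contributed yields 4.2 × 2.27 / 9 = 1.0593 back to its contributor per unit of net cost, which exceeds 1, making full contribution the dominant choice for everyone.
At the Nash equilibrium everyone contributes 43. Group total payoff = 4.2 × 2.27 × 387 = 3689.66.

3689.66 dollars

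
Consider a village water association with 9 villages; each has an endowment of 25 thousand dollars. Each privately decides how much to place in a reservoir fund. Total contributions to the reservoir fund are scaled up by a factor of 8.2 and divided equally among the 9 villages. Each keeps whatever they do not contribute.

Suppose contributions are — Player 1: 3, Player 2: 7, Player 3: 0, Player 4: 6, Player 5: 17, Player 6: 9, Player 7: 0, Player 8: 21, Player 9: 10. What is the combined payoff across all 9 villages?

Total contributed: 3 + 7 + 0 + 6 + 17 + 9 + 0 + 21 + 10 = 73; total kept: 9 × 25 − 73 = 152.
The reservoir fund pays out 8.2 × 73 = 598.60 in aggregate.
Group total = 152 + 598.60 = 750.60.

750.60 thousand dollars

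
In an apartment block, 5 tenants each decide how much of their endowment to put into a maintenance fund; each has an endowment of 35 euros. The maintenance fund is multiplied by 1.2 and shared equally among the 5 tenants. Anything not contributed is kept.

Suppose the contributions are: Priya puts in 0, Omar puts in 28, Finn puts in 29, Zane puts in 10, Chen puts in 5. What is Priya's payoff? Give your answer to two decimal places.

52.28 euros

Total contributed: 0 + 28 + 29 + 10 + 5 = 72.
Each receives 1.2 × 72 / 5 = 17.28 from the maintenance fund.
Priya keeps 35 − 0 = 35, so Priya's payoff is 35 + 17.28 = 52.28.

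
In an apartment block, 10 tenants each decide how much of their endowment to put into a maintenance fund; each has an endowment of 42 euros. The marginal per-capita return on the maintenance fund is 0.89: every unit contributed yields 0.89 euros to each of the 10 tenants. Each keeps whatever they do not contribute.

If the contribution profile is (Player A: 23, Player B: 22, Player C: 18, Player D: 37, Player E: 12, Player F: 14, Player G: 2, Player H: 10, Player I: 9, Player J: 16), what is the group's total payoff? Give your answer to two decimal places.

Total contributed: 23 + 22 + 18 + 37 + 12 + 14 + 2 + 10 + 9 + 16 = 163; total kept: 10 × 42 − 163 = 257.
The maintenance fund pays out 0.89 × 10 × 163 = 1450.70 in aggregate.
Group total = 257 + 1450.70 = 1707.70.

1707.70 euros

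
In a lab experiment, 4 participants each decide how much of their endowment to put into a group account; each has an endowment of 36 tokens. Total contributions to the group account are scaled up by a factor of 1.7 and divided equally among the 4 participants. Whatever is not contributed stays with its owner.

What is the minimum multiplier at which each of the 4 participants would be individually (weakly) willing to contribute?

4

A contributed unit returns (multiplier)/4 to its contributor.
This reaches 1 exactly when the multiplier is 4.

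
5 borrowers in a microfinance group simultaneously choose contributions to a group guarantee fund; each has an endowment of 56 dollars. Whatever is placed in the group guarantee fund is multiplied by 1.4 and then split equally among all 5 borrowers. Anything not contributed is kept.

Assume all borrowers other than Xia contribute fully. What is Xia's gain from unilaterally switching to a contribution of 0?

40.32 dollars

Switching from a contribution of 56 to 0 lets Xia keep an extra 56 dollars, but lowers the group guarantee fund by 56, which costs Xia their own share of that drop: 1.4/5 × 56 = 15.68.
Net gain = 56 − 15.68 = 40.32. The private return per contributed unit (0.2800) is below 1, so free-riding is indeed the best response regardless of what the others do.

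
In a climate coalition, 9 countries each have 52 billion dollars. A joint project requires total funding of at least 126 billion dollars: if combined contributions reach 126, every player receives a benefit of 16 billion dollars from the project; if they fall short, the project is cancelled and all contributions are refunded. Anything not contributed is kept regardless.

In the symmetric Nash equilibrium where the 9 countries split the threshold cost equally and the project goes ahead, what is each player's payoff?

54 billion dollars

Equal share of the threshold: 126/9 = 14.
At this profile no one gains by cutting their contribution: any cut drops the total below 126, the project is cancelled, contributions are refunded, and the deviator ends with 52, which is less than 52 − 14 + 16 = 54. Contributing more than 14 just wastes the excess. So contributing exactly 14 is a best response.
Each player's payoff: 52 − 14 + 16 = 54.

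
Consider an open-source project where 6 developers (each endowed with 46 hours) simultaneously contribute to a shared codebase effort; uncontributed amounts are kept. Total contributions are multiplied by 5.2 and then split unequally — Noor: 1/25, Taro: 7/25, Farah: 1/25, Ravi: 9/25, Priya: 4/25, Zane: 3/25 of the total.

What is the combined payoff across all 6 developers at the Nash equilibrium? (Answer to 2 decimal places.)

For player j, contributing a unit is worthwhile iff 5.2 × (j's share) ≥ 1, i.e. iff j's share is at least 0.1923.
Taro and Ravi clear that bar, contributing 46 each; the remaining 4 contribute 0. Total contributed: 92.
The shared codebase effort pays out 5.2 × 92 = 478.40 in total (split across the unequal shares, but the aggregate is all that matters for the group sum).
The 4 free-riders keep 46 each, adding 184. Group total = 184 + 478.40 = 662.40.

662.40 hours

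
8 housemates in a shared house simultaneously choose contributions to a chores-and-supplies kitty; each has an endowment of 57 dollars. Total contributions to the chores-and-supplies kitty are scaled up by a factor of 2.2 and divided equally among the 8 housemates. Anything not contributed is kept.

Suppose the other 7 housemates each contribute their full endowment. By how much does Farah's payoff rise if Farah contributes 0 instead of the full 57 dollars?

41.33 dollars

Switching from a contribution of 57 to 0 lets Farah keep an extra 57 dollars, but lowers the chores-and-supplies kitty by 57, which costs Farah their own share of that drop: 2.2/8 × 57 = 15.67.
Net gain = 57 − 15.67 = 41.33. The private return per contributed unit (0.2750) is below 1, so free-riding is indeed the best response regardless of what the others do.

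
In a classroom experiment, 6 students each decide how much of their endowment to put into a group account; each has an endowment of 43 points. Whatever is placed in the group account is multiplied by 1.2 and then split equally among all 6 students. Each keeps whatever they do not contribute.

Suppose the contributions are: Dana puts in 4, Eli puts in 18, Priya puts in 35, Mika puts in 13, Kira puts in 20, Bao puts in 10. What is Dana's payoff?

Total contributed: 4 + 18 + 35 + 13 + 20 + 10 = 100.
Each receives 1.2 × 100 / 6 = 20.00 from the group account.
Dana keeps 43 − 4 = 39, so Dana's payoff is 39 + 20.00 = 59.00.

59.00 points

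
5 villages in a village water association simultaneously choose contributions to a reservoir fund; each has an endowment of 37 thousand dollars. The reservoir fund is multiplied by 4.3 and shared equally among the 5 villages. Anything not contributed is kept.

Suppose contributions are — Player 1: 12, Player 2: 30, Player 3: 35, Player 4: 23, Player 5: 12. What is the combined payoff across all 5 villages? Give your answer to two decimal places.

554.60 thousand dollars

Total contributed: 12 + 30 + 35 + 23 + 12 = 112; total kept: 5 × 37 − 112 = 73.
The reservoir fund pays out 4.3 × 112 = 481.60 in aggregate.
Group total = 73 + 481.60 = 554.60.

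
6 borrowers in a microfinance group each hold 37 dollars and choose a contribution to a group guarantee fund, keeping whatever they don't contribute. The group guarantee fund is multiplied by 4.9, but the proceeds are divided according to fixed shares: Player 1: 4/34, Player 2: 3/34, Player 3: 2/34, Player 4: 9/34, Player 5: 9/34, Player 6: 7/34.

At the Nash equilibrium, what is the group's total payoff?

654.90 dollars

Player j's private return per contributed unit is 4.9 × (j's share). Contributing is weakly dominant for j when that share is at least 1/4.9 = 0.2041, and contributing 0 is dominant otherwise.
Player 4, Player 5 and Player 6 are above the threshold, contributing 37 each; the remaining 3 contribute 0. Total contributed: 111.
The group guarantee fund pays out 4.9 × 111 = 543.90 in total (split across the unequal shares, but the aggregate is all that matters for the group sum).
The 3 free-riders keep 37 each, adding 111. Group total = 111 + 543.90 = 654.90.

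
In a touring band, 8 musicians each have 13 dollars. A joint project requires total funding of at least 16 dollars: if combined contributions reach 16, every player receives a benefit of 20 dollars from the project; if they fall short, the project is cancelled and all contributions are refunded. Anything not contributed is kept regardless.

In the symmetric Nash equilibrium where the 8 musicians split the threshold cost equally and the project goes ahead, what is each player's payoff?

31 dollars

Equal share of the threshold: 16/8 = 2.
At this profile no one gains by cutting their contribution: any cut drops the total below 16, the project is cancelled, contributions are refunded, and the deviator ends with 13, which is less than 13 − 2 + 20 = 31. Contributing more than 2 just wastes the excess. So contributing exactly 2 is a best response.
Each player's payoff: 13 − 2 + 20 = 31.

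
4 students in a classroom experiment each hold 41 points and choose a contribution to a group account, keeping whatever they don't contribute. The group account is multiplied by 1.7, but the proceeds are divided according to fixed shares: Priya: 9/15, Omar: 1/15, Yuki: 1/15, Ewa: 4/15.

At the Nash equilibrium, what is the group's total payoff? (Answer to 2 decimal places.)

192.70 points

A player with share s gets back 1.7·s per unit contributed, so full contribution is dominant for anyone with s > 1/1.7 = 0.5882 and zero contribution is dominant for anyone below.
Priya alone (share 9/15) is above the threshold, contributing 41; the remaining 3 contribute 0. Total contributed: 41.
The group account pays out 1.7 × 41 = 69.70 in total (split across the unequal shares, but the aggregate is all that matters for the group sum).
The 3 free-riders keep 41 each, adding 123. Group total = 123 + 69.70 = 192.70.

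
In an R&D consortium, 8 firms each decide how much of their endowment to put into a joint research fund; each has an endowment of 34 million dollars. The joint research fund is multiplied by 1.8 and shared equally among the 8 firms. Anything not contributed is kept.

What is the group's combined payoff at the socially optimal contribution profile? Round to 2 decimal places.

489.60 million dollars

Each contributed unit returns 1.800 to the group as a whole (0.2250 to each of 8 players), which exceeds 1, so the social optimum is full contribution: group total = 1.800 × 272 = 489.60.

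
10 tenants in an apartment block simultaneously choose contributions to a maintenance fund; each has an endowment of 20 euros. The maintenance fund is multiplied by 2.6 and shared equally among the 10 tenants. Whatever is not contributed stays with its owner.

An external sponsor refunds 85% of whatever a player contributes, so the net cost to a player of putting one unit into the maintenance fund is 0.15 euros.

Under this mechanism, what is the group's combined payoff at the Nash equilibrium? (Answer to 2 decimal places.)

With the mechanism, a contributed unit returns (2.6/10) / 0.15 = 1.7333 per unit of net cost to the contributor — now above 1 — so contributing fully is weakly dominant for every player.
So the Nash equilibrium is full contribution by all 10; the group earns 10 × (20 × 0.85 + 2.6 × 20) = 690.00.

690.00 euros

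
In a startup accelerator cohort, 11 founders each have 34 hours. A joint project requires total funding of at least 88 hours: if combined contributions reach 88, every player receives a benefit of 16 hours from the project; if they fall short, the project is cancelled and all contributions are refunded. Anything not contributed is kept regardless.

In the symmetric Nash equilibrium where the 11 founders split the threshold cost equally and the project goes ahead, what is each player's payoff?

Equal share of the threshold: 88/11 = 8.
At this profile no one gains by cutting their contribution: any cut drops the total below 88, the project is cancelled, contributions are refunded, and the deviator ends with 34, which is less than 34 − 8 + 16 = 42. Contributing more than 8 just wastes the excess. So contributing exactly 8 is a best response.
Each player's payoff: 34 − 8 + 16 = 42.

42 hours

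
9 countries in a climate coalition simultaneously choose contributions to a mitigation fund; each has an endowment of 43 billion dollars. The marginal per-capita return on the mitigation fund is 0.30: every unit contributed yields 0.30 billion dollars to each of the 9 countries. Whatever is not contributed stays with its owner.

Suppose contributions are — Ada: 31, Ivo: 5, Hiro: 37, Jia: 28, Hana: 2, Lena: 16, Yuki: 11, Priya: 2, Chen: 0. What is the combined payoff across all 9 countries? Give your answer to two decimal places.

611.40 billion dollars

Total contributed: 31 + 5 + 37 + 28 + 2 + 16 + 11 + 2 + 0 = 132; total kept: 9 × 43 − 132 = 255.
The mitigation fund pays out 0.30 × 9 × 132 = 356.40 in aggregate.
Group total = 255 + 356.40 = 611.40.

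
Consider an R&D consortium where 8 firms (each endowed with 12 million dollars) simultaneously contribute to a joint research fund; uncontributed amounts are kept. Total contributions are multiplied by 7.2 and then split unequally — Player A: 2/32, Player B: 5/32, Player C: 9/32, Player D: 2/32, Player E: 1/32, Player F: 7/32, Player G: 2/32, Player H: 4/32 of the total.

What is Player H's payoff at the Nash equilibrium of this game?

44.40 million dollars

For player j, contributing a unit is worthwhile iff 7.2 × (j's share) ≥ 1, i.e. iff j's share is at least 0.1389.
Player B, Player C and Player F are above the threshold, contributing 12 each; the remaining 5 contribute 0. Total contributed: 36.
Player H keeps 12 and receives 7.2 × 36 × 4/32 = 32.40 from the joint research fund, for a payoff of 44.40.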